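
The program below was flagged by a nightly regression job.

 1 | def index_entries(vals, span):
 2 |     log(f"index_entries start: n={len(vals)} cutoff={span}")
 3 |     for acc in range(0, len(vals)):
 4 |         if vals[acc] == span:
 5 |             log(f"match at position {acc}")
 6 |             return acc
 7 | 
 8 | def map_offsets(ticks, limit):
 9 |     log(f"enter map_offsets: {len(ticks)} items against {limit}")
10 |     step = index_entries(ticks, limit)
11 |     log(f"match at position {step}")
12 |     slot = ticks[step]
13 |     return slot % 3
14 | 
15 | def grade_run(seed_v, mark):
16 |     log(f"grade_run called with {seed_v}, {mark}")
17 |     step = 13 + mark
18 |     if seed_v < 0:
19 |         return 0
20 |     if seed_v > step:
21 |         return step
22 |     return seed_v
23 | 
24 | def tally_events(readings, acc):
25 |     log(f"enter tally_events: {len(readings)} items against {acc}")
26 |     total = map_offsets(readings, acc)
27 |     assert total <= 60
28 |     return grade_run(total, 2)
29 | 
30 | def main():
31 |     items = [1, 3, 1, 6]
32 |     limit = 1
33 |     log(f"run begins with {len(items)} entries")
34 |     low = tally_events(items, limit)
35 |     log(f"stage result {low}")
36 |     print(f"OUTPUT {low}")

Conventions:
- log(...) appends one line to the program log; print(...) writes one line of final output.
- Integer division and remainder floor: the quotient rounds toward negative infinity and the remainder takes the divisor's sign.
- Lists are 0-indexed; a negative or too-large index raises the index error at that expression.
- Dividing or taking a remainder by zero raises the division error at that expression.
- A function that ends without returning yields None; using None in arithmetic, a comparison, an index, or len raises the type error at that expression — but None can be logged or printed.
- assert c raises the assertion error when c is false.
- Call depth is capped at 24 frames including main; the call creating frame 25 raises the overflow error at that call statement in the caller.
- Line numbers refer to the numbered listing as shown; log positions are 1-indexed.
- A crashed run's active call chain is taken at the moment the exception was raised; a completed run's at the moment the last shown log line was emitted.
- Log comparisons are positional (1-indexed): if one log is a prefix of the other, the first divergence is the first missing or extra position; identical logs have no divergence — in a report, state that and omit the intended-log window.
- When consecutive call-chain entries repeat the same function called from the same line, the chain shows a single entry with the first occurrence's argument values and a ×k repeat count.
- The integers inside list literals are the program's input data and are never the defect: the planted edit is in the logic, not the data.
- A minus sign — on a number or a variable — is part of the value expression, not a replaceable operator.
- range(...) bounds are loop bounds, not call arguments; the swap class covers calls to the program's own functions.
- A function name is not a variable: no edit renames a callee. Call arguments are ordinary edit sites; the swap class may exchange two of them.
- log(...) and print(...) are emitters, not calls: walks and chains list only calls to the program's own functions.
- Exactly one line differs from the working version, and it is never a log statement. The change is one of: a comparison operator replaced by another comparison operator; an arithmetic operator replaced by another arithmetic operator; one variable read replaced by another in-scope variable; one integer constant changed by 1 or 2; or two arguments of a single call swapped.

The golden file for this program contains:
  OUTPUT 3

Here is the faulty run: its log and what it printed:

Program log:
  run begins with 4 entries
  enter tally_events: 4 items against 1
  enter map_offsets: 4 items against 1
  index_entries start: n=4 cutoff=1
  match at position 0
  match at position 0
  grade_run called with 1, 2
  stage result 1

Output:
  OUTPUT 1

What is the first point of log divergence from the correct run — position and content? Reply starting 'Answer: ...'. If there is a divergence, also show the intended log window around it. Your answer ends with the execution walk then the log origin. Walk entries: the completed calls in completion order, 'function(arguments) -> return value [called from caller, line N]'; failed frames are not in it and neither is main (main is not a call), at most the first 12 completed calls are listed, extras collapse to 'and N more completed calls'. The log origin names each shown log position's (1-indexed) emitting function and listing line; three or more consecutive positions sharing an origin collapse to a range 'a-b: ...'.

Answer: position 7 — the shown line 'grade_run called with 1, 2' should read 'grade_run called with 3, 2'.
Intended log window:
  5: match at position 0
  6: match at position 0
  7: grade_run called with 3, 2
  8: stage result 3
Execution walk:
  index_entries([1, 3, 1, 6], 1) -> 0  [called from map_offsets, line 10]
  map_offsets([1, 3, 1, 6], 1) -> 1  [called from tally_events, line 26]
  grade_run(1, 2) -> 1  [called from tally_events, line 28]
  tally_events([1, 3, 1, 6], 1) -> 1  [called from main, line 34]
Log origin:
  1: emitted by main (line 33)
  2: emitted by tally_events (line 25)
  3: emitted by map_offsets (line 9)
  4: emitted by index_entries (line 2)
  5: emitted by index_entries (line 5)
  6: emitted by map_offsets (line 11)
  7: emitted by grade_run (line 16)
  8: emitted by main (line 35)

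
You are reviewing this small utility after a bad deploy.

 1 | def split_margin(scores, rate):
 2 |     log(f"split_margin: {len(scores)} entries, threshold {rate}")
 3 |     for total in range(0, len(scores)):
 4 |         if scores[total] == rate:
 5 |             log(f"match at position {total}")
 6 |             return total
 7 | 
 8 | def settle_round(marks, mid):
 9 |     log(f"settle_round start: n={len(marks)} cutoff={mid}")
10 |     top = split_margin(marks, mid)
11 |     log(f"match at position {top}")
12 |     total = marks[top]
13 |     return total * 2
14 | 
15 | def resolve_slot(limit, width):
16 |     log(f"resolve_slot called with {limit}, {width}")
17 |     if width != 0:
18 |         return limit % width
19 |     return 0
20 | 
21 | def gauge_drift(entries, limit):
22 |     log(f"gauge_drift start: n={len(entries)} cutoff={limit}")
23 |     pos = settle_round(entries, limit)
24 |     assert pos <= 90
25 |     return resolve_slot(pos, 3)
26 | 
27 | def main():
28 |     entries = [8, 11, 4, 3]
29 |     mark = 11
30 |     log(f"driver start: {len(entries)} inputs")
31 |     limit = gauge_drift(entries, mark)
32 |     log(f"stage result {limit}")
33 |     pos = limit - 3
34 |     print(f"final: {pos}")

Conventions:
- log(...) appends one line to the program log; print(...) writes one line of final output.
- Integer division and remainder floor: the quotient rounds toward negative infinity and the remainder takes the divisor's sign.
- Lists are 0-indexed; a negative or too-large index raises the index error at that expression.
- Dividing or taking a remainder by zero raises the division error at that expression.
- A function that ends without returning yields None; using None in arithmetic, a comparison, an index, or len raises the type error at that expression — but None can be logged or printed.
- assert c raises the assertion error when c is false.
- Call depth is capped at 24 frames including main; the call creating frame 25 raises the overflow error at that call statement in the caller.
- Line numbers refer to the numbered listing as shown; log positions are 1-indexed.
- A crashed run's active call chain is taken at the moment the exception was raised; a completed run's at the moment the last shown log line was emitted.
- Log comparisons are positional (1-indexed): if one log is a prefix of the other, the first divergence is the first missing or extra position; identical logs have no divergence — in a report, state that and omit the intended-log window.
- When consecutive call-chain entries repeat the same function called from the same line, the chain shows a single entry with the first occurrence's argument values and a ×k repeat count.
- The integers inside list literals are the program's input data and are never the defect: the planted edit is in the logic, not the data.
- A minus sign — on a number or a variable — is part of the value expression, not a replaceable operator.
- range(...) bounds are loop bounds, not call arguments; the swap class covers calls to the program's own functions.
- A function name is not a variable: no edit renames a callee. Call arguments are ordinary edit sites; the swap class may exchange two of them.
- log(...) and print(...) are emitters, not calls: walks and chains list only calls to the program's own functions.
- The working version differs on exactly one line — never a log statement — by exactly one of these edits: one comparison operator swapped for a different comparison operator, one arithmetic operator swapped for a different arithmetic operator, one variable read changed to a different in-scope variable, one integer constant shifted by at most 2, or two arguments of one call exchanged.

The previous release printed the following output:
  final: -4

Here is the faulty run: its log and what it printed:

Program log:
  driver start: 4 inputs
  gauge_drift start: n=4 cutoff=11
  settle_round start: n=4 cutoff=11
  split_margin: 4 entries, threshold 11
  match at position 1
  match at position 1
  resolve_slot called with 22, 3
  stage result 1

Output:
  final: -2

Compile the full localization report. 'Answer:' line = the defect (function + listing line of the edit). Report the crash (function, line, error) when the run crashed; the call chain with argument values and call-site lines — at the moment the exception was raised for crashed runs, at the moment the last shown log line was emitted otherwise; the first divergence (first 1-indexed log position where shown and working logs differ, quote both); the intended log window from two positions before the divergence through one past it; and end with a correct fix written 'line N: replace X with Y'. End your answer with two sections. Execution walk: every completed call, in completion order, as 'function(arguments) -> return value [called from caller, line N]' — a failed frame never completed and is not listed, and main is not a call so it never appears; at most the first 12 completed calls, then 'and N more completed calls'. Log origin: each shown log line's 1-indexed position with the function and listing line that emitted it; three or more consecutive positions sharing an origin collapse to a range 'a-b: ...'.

Answer: the defect is in main at line 33.
Key fact: Every logged value matches the working version; the printed result is what differs.
Call chain: main.
First divergence: none (the log streams are identical).
Execution walk:
  split_margin([8, 11, 4, 3], 11) -> 1  [called from settle_round, line 10]
  settle_round([8, 11, 4, 3], 11) -> 22  [called from gauge_drift, line 23]
  resolve_slot(22, 3) -> 1  [called from gauge_drift, line 25]
  gauge_drift([8, 11, 4, 3], 11) -> 1  [called from main, line 31]
Log line origins:
  1: emitted by main (line 30)
  2: emitted by gauge_drift (line 22)
  3: emitted by settle_round (line 9)
  4: emitted by split_margin (line 2)
  5: emitted by split_margin (line 5)
  6: emitted by settle_round (line 11)
  7: emitted by resolve_slot (line 16)
  8: emitted by main (line 32)
A correct fix: line 33: replace `3` with `5`.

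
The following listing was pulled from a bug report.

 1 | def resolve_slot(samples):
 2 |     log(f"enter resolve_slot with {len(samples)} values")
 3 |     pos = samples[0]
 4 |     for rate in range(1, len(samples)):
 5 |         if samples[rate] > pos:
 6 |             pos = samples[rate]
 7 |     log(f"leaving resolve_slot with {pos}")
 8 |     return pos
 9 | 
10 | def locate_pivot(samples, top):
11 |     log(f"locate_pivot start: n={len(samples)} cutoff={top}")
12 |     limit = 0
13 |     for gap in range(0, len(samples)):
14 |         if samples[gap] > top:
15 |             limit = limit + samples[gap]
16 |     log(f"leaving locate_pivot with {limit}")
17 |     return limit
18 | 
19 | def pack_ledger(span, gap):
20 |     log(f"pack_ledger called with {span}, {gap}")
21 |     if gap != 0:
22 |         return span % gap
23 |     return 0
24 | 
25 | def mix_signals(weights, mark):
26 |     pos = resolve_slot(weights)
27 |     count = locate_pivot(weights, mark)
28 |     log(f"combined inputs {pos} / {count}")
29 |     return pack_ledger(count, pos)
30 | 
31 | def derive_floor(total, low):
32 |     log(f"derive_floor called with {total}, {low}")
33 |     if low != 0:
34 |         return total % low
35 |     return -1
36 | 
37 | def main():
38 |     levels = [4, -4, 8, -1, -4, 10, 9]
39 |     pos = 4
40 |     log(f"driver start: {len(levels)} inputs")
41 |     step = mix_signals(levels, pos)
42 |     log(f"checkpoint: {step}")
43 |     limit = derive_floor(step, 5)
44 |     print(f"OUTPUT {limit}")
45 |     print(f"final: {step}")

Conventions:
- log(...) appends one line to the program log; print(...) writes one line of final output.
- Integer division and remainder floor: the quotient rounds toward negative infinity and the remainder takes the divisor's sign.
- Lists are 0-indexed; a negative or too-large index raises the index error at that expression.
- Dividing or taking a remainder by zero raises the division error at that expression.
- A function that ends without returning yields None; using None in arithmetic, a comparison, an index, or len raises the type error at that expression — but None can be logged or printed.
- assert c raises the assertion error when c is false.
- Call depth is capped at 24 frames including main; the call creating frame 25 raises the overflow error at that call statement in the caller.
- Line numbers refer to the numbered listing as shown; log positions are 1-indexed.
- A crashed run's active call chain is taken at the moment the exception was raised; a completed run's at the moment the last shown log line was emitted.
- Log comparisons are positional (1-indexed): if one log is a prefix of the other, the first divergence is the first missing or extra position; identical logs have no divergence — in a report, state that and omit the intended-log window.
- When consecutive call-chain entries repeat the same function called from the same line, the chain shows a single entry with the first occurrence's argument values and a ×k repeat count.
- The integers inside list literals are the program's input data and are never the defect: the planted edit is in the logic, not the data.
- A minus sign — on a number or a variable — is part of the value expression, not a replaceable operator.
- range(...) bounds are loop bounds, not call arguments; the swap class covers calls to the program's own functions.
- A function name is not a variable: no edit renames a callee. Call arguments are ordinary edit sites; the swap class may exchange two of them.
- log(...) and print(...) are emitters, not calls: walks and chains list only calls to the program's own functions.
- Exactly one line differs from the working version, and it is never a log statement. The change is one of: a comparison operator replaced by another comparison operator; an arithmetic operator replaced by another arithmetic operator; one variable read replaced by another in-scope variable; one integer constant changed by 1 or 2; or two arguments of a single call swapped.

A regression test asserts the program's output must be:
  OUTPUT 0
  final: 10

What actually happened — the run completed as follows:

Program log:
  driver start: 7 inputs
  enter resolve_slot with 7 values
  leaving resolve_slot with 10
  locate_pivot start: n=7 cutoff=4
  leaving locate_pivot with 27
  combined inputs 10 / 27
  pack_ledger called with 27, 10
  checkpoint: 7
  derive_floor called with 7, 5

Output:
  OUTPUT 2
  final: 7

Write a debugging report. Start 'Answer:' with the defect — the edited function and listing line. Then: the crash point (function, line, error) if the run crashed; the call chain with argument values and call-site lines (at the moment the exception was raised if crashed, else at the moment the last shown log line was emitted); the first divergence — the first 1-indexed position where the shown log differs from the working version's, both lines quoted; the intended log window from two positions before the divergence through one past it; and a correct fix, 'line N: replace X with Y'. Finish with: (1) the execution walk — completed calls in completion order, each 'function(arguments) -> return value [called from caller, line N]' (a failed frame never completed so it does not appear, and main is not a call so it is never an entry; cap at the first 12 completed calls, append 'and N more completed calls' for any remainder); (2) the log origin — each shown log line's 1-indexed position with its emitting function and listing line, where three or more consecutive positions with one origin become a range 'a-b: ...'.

Answer: the defect is in mix_signals at line 29.
Core observation: The earliest visible damage is log position 7 — 'pack_ledger called with 27, 10' rather than the intended 'pack_ledger called with 10, 27'.
Call chain: main -> derive_floor(7, 5) (called at line 43).
First divergence: position 7 — the shown line 'pack_ledger called with 27, 10' should read 'pack_ledger called with 10, 27'.
Intended log window:
  5: leaving locate_pivot with 27
  6: combined inputs 10 / 27
  7: pack_ledger called with 10, 27
  8: checkpoint: 10
Execution walk:
  resolve_slot([4, -4, 8, -1, -4, 10, 9]) -> 10  [called from mix_signals, line 26]
  locate_pivot([4, -4, 8, -1, -4, 10, 9], 4) -> 27  [called from mix_signals, line 27]
  pack_ledger(27, 10) -> 7  [called from mix_signals, line 29]
  mix_signals([4, -4, 8, -1, -4, 10, 9], 4) -> 7  [called from main, line 41]
  derive_floor(7, 5) -> 2  [called from main, line 43]
Log line origins:
  1 — main, line 40
  2 — resolve_slot, line 2
  3 — resolve_slot, line 7
  4 — locate_pivot, line 11
  5 — locate_pivot, line 16
  6 — mix_signals, line 28
  7 — pack_ledger, line 20
  8 — main, line 42
  9 — derive_floor, line 32
A correct fix: line 29: replace `pack_ledger(count, pos)` with `pack_ledger(pos, count)`.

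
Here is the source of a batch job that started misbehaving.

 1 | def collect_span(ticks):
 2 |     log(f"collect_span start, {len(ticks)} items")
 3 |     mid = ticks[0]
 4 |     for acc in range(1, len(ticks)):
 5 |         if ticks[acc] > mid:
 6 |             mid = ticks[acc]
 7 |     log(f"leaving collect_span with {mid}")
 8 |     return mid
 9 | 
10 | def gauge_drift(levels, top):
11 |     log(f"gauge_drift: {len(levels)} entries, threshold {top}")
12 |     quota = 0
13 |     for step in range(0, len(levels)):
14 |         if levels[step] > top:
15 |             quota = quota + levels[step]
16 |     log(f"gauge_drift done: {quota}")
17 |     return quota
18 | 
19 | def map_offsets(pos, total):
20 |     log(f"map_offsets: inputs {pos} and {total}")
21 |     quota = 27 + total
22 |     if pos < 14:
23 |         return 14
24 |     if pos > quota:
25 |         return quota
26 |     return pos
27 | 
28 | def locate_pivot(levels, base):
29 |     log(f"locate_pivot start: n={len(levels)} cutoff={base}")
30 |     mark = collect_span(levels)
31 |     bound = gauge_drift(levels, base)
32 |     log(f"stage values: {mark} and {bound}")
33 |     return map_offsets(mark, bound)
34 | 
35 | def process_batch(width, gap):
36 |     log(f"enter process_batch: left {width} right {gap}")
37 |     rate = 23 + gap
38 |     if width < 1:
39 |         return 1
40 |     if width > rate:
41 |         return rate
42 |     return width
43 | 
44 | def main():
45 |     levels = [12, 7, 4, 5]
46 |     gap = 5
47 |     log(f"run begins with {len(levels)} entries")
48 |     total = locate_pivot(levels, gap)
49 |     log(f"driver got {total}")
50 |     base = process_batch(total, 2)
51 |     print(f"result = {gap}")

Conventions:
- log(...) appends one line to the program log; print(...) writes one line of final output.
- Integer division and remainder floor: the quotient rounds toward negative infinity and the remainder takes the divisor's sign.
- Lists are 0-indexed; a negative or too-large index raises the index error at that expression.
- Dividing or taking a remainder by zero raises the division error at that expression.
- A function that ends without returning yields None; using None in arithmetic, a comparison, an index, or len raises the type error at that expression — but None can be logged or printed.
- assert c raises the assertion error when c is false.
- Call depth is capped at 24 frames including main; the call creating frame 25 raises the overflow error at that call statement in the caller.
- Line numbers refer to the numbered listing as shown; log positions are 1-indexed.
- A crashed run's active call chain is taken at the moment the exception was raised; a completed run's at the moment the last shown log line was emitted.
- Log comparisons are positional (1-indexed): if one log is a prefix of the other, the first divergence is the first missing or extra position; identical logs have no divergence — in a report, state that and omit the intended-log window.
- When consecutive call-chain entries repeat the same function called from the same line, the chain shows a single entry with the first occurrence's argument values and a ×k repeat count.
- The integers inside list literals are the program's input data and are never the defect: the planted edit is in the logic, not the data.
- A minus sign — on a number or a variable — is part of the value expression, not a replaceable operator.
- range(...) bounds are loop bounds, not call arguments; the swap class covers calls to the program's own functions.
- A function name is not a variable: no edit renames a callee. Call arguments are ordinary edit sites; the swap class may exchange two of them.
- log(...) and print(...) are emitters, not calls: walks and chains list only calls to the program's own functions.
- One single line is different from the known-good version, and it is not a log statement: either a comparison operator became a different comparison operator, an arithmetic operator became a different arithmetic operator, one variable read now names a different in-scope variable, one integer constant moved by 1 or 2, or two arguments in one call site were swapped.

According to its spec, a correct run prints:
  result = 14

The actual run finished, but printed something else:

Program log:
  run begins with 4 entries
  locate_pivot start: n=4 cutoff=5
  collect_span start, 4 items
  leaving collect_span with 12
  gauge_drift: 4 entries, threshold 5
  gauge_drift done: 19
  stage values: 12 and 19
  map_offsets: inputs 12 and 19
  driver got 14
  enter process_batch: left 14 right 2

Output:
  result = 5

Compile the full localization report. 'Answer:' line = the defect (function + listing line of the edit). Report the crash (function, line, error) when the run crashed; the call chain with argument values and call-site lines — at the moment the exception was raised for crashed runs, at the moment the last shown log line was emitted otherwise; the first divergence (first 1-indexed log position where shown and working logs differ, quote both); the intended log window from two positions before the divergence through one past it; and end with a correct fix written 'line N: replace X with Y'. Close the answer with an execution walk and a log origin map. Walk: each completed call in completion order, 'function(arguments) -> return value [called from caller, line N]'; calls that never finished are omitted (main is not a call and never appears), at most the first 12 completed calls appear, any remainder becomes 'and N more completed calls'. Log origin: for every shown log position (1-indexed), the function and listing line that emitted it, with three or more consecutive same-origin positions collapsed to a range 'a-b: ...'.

Answer: the defect is in main at line 51.
Key fact: Every logged value matches the working version; the printed result is what differs.
Call chain: main -> process_batch(14, 2) (called at line 50).
First divergence: none; the two logs match at every position.
Execution walk:
  collect_span([12, 7, 4, 5]) -> 12  [called from locate_pivot, line 30]
  gauge_drift([12, 7, 4, 5], 5) -> 19  [called from locate_pivot, line 31]
  map_offsets(12, 19) -> 14  [called from locate_pivot, line 33]
  locate_pivot([12, 7, 4, 5], 5) -> 14  [called from main, line 48]
  process_batch(14, 2) -> 14  [called from main, line 50]
Log line origins:
  1: logged in main at line 47
  2: logged in locate_pivot at line 29
  3: logged in collect_span at line 2
  4: logged in collect_span at line 7
  5: logged in gauge_drift at line 11
  6: logged in gauge_drift at line 16
  7: logged in locate_pivot at line 32
  8: logged in map_offsets at line 20
  9: logged in main at line 49
  10: logged in process_batch at line 36
A correct fix: line 51: replace `gap` with `base`.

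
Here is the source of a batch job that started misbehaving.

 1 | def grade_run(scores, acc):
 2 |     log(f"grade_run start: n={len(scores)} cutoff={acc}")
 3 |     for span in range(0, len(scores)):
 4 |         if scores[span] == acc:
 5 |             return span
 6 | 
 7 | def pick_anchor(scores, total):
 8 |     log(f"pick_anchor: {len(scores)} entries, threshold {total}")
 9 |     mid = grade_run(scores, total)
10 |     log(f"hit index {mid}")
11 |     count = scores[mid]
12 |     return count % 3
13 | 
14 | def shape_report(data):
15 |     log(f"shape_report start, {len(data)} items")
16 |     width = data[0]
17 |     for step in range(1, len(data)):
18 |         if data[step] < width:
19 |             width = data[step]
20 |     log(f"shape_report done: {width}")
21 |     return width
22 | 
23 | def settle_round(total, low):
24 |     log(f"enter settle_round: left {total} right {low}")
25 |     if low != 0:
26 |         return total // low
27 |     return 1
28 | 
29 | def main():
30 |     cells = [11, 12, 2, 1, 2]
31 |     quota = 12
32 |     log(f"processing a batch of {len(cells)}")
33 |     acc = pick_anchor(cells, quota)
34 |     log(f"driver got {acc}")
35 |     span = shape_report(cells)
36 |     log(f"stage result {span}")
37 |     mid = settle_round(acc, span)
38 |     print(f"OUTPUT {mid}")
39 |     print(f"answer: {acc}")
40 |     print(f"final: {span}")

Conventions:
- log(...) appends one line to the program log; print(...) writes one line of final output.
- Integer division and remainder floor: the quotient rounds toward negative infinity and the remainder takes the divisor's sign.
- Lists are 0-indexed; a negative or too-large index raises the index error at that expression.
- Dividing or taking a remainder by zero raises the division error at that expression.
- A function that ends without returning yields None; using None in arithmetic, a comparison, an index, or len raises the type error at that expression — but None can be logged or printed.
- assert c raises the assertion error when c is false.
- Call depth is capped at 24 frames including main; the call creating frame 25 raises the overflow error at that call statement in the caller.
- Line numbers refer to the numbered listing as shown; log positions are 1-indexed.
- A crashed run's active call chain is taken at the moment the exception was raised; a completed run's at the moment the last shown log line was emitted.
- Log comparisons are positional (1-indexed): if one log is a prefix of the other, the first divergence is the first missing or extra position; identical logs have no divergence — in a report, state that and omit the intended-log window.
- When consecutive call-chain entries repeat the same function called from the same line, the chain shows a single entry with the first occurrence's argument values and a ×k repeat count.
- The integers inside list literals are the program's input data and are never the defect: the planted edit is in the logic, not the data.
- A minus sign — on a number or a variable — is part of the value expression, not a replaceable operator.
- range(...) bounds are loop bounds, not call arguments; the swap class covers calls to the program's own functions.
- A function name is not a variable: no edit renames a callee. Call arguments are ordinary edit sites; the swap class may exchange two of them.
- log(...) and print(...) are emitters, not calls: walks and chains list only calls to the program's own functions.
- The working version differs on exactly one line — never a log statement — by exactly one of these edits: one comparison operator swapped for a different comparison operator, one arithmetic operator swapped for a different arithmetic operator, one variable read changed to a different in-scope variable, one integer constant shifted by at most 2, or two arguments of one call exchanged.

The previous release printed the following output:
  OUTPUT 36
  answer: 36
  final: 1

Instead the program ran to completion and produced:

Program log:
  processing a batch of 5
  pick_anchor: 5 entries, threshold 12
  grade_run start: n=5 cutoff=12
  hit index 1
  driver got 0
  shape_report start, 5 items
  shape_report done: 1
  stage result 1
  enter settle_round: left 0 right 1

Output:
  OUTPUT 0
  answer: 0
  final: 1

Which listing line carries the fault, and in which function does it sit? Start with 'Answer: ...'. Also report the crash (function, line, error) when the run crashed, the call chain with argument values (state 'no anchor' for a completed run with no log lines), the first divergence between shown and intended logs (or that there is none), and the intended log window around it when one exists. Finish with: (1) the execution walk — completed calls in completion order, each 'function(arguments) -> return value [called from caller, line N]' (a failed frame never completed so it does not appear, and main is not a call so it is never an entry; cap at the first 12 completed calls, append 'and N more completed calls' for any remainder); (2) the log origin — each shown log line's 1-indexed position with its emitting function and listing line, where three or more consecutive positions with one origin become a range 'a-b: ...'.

Answer: the defect is in pick_anchor at line 12.
The tell: The log first diverges at position 5: the faulty run prints 'driver got 0' where the working version prints 'driver got 36'.
Call chain: main -> settle_round(0, 1) (called at line 37).
First divergence: position 5; shown 'driver got 0' vs intended 'driver got 36'.
Intended log window:
  3: grade_run start: n=5 cutoff=12
  4: hit index 1
  5: driver got 36
  6: shape_report start, 5 items
Execution walk:
  grade_run([11, 12, 2, 1, 2], 12) -> 1  [called from pick_anchor, line 9]
  pick_anchor([11, 12, 2, 1, 2], 12) -> 0  [called from main, line 33]
  shape_report([11, 12, 2, 1, 2]) -> 1  [called from main, line 35]
  settle_round(0, 1) -> 0  [called from main, line 37]
Log origin:
  1: logged in main at line 32
  2: logged in pick_anchor at line 8
  3: logged in grade_run at line 2
  4: logged in pick_anchor at line 10
  5: logged in main at line 34
  6: logged in shape_report at line 15
  7: logged in shape_report at line 20
  8: logged in main at line 36
  9: logged in settle_round at line 24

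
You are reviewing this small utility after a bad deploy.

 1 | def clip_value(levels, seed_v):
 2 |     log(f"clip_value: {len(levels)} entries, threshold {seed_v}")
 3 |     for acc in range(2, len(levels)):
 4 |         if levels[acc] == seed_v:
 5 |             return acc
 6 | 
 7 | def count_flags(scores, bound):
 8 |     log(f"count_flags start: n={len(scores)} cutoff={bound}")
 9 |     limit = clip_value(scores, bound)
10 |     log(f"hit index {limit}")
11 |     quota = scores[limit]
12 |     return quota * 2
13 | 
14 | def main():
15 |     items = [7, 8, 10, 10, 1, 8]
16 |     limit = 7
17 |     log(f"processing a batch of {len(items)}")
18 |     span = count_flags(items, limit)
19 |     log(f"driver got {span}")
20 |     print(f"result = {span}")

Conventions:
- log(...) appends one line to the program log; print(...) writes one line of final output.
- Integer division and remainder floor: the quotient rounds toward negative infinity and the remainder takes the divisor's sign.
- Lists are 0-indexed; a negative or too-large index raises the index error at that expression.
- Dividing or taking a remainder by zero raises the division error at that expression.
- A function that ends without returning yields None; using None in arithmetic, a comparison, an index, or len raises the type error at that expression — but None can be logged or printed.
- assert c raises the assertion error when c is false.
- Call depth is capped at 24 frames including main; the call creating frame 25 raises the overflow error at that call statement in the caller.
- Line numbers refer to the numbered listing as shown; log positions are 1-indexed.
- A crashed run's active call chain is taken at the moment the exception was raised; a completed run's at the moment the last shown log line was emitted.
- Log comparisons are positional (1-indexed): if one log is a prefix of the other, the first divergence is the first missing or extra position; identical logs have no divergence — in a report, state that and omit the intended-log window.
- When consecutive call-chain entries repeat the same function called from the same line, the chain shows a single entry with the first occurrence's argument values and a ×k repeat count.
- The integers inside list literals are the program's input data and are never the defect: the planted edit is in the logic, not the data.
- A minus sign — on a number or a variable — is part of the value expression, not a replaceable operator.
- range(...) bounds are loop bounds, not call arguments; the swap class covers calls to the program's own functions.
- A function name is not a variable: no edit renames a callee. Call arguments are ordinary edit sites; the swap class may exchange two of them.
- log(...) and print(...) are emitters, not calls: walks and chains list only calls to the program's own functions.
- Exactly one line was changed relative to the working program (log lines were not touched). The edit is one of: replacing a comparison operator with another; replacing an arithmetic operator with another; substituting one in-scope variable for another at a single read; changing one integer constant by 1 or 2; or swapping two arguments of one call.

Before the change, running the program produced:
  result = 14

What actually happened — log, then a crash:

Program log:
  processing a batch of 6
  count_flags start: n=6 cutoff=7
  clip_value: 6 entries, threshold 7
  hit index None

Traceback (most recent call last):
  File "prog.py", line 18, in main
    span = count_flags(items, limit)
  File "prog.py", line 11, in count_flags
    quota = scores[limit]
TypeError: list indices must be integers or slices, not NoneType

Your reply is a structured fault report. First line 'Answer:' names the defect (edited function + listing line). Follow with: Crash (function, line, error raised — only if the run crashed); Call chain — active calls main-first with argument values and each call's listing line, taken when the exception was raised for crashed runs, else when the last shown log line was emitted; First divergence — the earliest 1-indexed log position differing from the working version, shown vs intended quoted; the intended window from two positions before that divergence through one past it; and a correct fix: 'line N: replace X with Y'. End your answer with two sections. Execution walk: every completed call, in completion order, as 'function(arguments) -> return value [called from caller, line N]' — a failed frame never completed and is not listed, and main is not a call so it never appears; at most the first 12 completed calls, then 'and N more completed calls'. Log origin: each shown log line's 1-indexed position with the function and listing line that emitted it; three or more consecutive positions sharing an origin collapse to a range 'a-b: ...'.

Answer: the defect is in clip_value at line 3.
Key fact: Everything matches until log position 4, which reads 'hit index None' in place of 'hit index 0'.
Crash: count_flags, line 11, TypeError.
Call chain: main -> count_flags([7, 8, 10, 10, 1, 8], 7) (called at line 18).
First divergence: position 4; shown 'hit index None' vs intended 'hit index 0'.
Intended log window:
  2: count_flags start: n=6 cutoff=7
  3: clip_value: 6 entries, threshold 7
  4: hit index 0
  5: driver got 14
Execution walk:
  clip_value([7, 8, 10, 10, 1, 8], 7) -> None  [called from count_flags, line 9]
Log origin:
  1: logged in main at line 17
  2: logged in count_flags at line 8
  3: logged in clip_value at line 2
  4: logged in count_flags at line 10
A correct fix: line 3: replace `2` with `0`.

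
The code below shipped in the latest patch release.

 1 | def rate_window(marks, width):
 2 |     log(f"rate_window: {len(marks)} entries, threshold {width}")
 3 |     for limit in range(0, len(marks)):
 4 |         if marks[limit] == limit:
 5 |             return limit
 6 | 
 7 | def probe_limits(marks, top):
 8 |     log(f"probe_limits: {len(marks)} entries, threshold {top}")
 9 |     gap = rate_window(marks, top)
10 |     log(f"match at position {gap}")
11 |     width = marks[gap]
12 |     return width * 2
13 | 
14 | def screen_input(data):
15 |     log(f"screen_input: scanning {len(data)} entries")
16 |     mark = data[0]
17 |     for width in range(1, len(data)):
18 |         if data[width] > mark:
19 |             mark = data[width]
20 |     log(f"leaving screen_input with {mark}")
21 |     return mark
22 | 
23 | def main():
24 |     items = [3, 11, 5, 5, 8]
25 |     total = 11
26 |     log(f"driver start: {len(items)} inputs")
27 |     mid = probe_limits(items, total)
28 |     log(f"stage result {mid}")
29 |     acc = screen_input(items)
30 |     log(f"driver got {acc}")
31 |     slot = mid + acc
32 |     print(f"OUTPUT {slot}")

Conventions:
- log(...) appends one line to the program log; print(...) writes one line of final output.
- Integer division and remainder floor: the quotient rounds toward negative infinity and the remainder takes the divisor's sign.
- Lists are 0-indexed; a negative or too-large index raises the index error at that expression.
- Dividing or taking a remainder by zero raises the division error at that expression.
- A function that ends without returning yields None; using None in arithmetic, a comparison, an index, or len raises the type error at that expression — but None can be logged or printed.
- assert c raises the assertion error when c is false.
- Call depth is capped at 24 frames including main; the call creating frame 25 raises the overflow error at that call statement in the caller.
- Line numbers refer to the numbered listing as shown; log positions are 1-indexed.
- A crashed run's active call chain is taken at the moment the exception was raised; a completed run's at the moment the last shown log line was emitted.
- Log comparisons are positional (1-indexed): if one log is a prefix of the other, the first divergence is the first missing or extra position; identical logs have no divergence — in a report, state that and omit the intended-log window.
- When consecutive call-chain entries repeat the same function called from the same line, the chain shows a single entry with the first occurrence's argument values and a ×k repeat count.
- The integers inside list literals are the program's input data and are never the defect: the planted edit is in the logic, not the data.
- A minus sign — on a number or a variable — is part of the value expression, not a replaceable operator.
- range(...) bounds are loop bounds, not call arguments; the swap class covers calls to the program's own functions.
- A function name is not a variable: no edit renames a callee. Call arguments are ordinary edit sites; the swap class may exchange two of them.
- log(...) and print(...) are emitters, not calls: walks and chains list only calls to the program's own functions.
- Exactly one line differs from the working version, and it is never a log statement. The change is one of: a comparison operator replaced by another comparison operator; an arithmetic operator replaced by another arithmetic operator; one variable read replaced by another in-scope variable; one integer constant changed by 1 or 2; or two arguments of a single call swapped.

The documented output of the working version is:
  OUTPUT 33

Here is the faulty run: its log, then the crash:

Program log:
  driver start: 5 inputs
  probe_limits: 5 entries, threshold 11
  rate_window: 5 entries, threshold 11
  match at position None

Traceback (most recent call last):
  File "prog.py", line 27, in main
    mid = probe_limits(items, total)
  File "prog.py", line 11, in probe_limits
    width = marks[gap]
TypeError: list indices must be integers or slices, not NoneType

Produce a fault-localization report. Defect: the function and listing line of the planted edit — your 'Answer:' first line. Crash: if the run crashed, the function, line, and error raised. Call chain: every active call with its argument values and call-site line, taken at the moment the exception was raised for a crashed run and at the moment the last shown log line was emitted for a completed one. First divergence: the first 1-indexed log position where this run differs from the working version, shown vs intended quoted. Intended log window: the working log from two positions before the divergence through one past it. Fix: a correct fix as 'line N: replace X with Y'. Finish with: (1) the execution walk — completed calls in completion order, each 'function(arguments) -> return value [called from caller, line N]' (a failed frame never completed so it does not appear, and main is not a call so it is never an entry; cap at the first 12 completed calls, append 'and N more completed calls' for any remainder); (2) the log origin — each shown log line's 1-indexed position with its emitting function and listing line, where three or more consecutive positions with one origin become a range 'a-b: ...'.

Answer: the defect is in rate_window at line 4.
Core observation: The log first diverges at position 4: the faulty run prints 'match at position None' where the working version prints 'match at position 1'.
Crash: probe_limits, line 11, TypeError.
Call chain: main -> probe_limits([3, 11, 5, 5, 8], 11) (called at line 27).
First divergence: position 4 — shown 'match at position None', intended 'match at position 1'.
Intended log window:
  2: probe_limits: 5 entries, threshold 11
  3: rate_window: 5 entries, threshold 11
  4: match at position 1
  5: stage result 22
Execution walk:
  rate_window([3, 11, 5, 5, 8], 11) -> None  [called from probe_limits, line 9]
Origin of each log line:
  1: logged in main at line 26
  2: logged in probe_limits at line 8
  3: logged in rate_window at line 2
  4: logged in probe_limits at line 10
A correct fix: line 4: replace `marks[limit] == limit` with `marks[limit] == width`.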